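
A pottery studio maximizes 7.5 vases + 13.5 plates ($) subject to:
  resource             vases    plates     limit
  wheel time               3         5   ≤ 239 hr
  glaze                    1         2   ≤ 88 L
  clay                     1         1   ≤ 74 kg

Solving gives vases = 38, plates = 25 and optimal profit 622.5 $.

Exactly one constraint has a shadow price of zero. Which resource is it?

clay

wheel time: 239/239 (binding)
glaze: 88/88 (binding)
clay: 63/74 (slack 11)
By complementary slackness, a constraint with positive slack has shadow price 0 → clay.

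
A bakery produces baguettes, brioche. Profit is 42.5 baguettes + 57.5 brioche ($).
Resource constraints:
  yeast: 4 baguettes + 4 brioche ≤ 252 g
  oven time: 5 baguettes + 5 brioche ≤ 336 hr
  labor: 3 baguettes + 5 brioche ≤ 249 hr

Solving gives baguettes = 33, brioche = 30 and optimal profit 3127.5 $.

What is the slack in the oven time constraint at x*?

oven time used = 5·33 + 5·30 = 315; slack = 336 − 315 = 21.

21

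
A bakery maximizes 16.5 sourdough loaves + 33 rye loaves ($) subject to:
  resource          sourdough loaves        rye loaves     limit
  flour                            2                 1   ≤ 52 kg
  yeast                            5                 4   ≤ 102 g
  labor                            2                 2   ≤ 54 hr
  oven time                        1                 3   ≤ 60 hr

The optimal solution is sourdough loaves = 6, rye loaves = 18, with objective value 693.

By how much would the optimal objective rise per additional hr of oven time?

9

Binding: yeast and oven time. Non-binding: flour (22 unused), labor (6 unused).
Slack constraints have shadow price 0 (complementary slackness).
The binding rows give the dual system: 5·y_yeast + 1·y_oven time = 16.5 and 4·y_yeast + 3·y_oven time = 33.
Solving: y_yeast = 1.5, y_oven time = 9.
Shadow price of oven time = 9.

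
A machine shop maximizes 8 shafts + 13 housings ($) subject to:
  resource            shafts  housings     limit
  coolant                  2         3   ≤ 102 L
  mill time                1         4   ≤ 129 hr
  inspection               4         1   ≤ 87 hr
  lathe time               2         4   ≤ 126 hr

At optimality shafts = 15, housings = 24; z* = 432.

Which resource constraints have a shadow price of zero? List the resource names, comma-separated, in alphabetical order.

inspection, mill time

coolant: 102/102 (binding)
mill time: 111/129 (slack 18)
inspection: 84/87 (slack 3)
lathe time: 126/126 (binding)
By complementary slackness, a constraint with positive slack has shadow price 0 → inspection, mill time.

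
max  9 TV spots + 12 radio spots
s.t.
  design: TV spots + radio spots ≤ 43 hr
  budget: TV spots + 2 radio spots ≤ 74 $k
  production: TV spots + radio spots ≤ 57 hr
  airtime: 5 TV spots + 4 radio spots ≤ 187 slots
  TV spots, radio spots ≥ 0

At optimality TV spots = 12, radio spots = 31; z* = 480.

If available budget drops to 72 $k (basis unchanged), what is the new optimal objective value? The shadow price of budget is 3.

474

Δb = -2, so new z* = 480 + (3)·(-2) = 480 − 6 = 474.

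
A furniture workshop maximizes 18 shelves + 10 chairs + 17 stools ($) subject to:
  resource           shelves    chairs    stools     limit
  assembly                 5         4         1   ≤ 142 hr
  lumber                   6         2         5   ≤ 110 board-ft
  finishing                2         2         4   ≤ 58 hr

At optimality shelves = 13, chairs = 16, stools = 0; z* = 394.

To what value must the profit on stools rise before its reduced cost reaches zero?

Check each constraint at x*: assembly 129/142 (slack 13); lumber 110/110 (tight); finishing 58/58 (tight).
By complementary slackness, y = 0 for the non-binding constraint.
Dual feasibility on the basic columns requires 6·y_lumber + 2·y_finishing = 18, 2·y_lumber + 2·y_finishing = 10.
→ y_lumber = 2 and y_finishing = 3.
stools enters the basis when its profit ≥ yᵀa₃ = 2·5 + 3·4 = 22.

22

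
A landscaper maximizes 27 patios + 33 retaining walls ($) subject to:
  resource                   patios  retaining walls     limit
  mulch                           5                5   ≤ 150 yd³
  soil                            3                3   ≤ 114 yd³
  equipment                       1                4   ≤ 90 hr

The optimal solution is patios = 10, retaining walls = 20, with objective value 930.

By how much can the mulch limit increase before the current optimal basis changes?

40

Binding constraints: mulch, equipment. The basis is B = [[5,5],[1,4]] with det 15.
Per unit increase in mulch, x* moves by d = (0.2667, -0.0667).
The basis stays optimal until soil becomes binding; allowable increase = 40 yd³.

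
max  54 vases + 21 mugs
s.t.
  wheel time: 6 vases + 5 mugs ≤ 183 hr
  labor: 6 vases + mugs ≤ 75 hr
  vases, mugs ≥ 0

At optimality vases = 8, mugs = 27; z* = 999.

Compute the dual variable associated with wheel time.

3

Both wheel time and labor are binding at x*.
The binding rows give the dual system: 6·y_wheel time + 6·y_labor = 54 and 5·y_wheel time + 1·y_labor = 21.
→ y_wheel time = 3 and y_labor = 6.
Shadow price of wheel time = 3.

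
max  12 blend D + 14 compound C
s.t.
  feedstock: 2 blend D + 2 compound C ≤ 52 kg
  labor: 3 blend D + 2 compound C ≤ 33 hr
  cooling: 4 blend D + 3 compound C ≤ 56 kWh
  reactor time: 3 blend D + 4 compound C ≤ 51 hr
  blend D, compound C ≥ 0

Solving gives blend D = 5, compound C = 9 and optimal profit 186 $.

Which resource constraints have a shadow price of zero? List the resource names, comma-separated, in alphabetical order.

feedstock: 28/52 (slack 24)
labor: 33/33 (binding)
cooling: 47/56 (slack 9)
reactor time: 51/51 (binding)
By complementary slackness, a constraint with positive slack has shadow price 0 → cooling, feedstock.

cooling, feedstock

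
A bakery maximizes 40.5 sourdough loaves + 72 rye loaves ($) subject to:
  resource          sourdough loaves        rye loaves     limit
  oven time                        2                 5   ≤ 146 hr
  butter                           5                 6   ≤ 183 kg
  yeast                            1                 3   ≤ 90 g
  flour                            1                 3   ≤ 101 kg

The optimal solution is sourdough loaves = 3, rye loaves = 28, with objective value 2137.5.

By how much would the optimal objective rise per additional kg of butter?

4.5

Check each constraint at x*: oven time 146/146 (tight); butter 183/183 (tight); yeast 87/90 (slack 3); flour 87/101 (slack 14).
By complementary slackness, y = 0 for the non-binding constraints.
From A_Bᵀ y = c: 2·y_oven time + 5·y_butter = 40.5; 5·y_oven time + 6·y_butter = 72.
→ y_oven time = 9 and y_butter = 4.5.
Shadow price of butter = 4.5.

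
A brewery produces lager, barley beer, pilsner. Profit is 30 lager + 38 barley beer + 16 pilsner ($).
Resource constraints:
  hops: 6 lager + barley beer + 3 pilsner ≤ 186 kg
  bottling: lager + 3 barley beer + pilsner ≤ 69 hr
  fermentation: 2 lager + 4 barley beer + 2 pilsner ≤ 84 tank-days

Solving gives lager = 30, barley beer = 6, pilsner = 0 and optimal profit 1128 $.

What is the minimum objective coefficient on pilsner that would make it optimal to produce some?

Check each constraint at x*: hops 186/186 (tight); bottling 48/69 (slack 21); fermentation 84/84 (tight).
Since bottling is not tight, its dual is 0.
Dual feasibility on the basic columns requires 6·y_hops + 2·y_fermentation = 30, 1·y_hops + 4·y_fermentation = 38.
This yields shadow prices y_hops = 2, y_fermentation = 9.
pilsner enters the basis when its profit ≥ yᵀa₃ = 2·3 + 9·2 = 24.

24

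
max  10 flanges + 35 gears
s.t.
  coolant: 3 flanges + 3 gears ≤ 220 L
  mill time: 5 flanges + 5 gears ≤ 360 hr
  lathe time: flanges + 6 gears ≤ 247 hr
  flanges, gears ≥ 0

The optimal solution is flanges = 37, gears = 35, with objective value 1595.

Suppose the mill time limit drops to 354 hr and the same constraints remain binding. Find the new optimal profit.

1589

Check each constraint at x*: coolant 216/220 (slack 4); mill time 360/360 (tight); lathe time 247/247 (tight).
By complementary slackness, y = 0 for the non-binding constraint.
The binding rows give the dual system: 5·y_mill time + 1·y_lathe time = 10 and 5·y_mill time + 6·y_lathe time = 35.
Solving: y_mill time = 1, y_lathe time = 5.
Δz = y_mill time·Δb = 1 × (-6) = -6, so new z* = 1595 − 6 = 1589.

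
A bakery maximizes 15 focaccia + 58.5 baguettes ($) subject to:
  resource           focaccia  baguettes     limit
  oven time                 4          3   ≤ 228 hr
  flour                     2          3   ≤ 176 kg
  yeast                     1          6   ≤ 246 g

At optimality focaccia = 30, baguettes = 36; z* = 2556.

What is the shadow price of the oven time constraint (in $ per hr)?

1.5

At the optimum: oven time uses 228 of 228 (binding); flour uses 168 of 176 (slack = 8); yeast uses 246 of 246 (binding).
Since flour is not tight, its dual is 0.
The binding rows give the dual system: 4·y_oven time + 1·y_yeast = 15 and 3·y_oven time + 6·y_yeast = 58.5.
→ y_oven time = 1.5 and y_yeast = 9.
Shadow price of oven time = 1.5.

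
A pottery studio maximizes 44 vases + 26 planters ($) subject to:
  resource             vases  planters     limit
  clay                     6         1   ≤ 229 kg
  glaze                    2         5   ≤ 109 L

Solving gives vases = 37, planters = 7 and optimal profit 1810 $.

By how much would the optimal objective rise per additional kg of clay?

6

Both clay and glaze are binding at x*.
The binding rows give the dual system: 6·y_clay + 2·y_glaze = 44 and 1·y_clay + 5·y_glaze = 26.
→ y_clay = 6 and y_glaze = 4.
Shadow price of clay = 6.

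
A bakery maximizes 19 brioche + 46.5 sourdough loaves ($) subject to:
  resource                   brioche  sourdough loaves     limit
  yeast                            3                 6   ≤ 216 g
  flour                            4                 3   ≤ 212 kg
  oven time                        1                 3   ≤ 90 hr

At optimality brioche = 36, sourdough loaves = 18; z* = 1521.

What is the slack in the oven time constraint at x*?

0

oven time used = 1·36 + 3·18 = 90; slack = 90 − 90 = 0.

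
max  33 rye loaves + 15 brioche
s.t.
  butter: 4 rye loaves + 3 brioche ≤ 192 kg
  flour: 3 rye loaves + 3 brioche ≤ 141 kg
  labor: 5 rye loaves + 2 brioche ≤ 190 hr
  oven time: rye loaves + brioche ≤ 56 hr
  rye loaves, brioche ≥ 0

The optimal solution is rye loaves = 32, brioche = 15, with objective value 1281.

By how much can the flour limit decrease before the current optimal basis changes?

27

Binding constraints: flour, labor. The basis is B = [[3,3],[5,2]] with det -9.
Per unit decrease in flour, x* moves by d = (0.2222, -0.5556).
The basis stays optimal until brioche reaches 0; allowable decrease = 27 kg.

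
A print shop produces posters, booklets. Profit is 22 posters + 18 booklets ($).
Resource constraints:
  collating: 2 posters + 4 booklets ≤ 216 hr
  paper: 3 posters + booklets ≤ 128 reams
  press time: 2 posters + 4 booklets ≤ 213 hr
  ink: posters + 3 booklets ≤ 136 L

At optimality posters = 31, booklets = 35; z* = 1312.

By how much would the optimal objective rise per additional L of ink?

Check each constraint at x*: collating 202/216 (slack 14); paper 128/128 (tight); press time 202/213 (slack 11); ink 136/136 (tight).
Since collating, press time are not tight, their duals are 0.
The binding rows give the dual system: 3·y_paper + 1·y_ink = 22 and 1·y_paper + 3·y_ink = 18.
This yields shadow prices y_paper = 6, y_ink = 4.
Shadow price of ink = 4.

4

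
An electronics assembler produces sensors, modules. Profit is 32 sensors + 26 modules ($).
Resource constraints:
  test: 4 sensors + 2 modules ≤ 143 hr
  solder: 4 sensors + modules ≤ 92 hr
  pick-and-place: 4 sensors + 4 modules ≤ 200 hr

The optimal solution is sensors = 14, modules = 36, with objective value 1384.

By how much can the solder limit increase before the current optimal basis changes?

22.5

Binding constraints: solder, pick-and-place. The basis is B = [[4,1],[4,4]] with det 12.
Per unit increase in solder, x* moves by d = (0.3333, -0.3333).
The basis stays optimal until test becomes binding; allowable increase = 22.5 hr.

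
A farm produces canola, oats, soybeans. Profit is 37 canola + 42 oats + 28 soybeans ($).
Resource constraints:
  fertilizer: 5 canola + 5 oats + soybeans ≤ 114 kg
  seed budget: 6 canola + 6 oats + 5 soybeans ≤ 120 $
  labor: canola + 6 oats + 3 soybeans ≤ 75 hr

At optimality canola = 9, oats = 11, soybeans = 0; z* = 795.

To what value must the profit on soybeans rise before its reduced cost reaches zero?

33

At the optimum: fertilizer uses 100 of 114 (slack = 14); seed budget uses 120 of 120 (binding); labor uses 75 of 75 (binding).
Slack constraints have shadow price 0 (complementary slackness).
From A_Bᵀ y = c: 6·y_seed budget + 1·y_labor = 37; 6·y_seed budget + 6·y_labor = 42.
This yields shadow prices y_seed budget = 6, y_labor = 1.
soybeans enters the basis when its profit ≥ yᵀa₃ = 6·5 + 1·3 = 33.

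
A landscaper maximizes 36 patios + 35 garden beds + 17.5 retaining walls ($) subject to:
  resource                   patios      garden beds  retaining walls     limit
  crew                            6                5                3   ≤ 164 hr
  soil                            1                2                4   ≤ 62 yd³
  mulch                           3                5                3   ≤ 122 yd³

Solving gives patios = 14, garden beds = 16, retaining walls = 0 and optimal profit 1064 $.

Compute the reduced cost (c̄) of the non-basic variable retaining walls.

Binding: crew and mulch. Non-binding: soil (16 unused).
Slack constraints have shadow price 0 (complementary slackness).
From A_Bᵀ y = c: 6·y_crew + 3·y_mulch = 36; 5·y_crew + 5·y_mulch = 35.
Solving: y_crew = 5, y_mulch = 2.
Reduced cost of retaining walls: c₃ − yᵀa₃ = 17.5 − (5·3 + 2·3) = 17.5 − 21 = -3.5.

-3.5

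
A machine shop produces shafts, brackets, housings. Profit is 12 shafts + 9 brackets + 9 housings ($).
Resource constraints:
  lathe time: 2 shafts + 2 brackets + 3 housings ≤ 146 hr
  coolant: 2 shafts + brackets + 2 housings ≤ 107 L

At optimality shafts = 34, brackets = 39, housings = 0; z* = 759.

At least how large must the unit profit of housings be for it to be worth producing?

15

At the optimum: lathe time uses 146 of 146 (binding); coolant uses 107 of 107 (binding).
From A_Bᵀ y = c: 2·y_lathe time + 2·y_coolant = 12; 2·y_lathe time + 1·y_coolant = 9.
Solving: y_lathe time = 3, y_coolant = 3.
housings enters the basis when its profit ≥ yᵀa₃ = 3·3 + 3·2 = 15.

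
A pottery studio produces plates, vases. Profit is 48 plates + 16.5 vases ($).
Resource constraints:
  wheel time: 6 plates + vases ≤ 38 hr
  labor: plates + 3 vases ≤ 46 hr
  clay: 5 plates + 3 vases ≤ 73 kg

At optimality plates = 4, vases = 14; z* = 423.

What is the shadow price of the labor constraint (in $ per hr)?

3

Check each constraint at x*: wheel time 38/38 (tight); labor 46/46 (tight); clay 62/73 (slack 11).
By complementary slackness, y = 0 for the non-binding constraint.
The binding rows give the dual system: 6·y_wheel time + 1·y_labor = 48 and 1·y_wheel time + 3·y_labor = 16.5.
→ y_wheel time = 7.5 and y_labor = 3.
Shadow price of labor = 3.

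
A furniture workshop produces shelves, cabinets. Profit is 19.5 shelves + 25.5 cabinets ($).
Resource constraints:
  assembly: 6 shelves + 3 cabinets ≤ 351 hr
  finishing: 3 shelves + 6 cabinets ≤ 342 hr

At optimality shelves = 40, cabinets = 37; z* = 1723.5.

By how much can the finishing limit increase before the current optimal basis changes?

Binding constraints: assembly, finishing. The basis is B = [[6,3],[3,6]] with det 27.
Per unit increase in finishing, x* moves by d = (-0.1111, 0.2222).
The basis stays optimal until shelves reaches 0; allowable increase = 360 hr.

360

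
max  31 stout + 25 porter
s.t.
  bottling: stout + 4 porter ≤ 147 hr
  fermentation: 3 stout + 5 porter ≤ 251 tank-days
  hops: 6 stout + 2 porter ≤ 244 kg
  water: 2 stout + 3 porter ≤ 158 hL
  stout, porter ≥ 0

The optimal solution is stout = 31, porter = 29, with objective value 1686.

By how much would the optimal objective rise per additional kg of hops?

4.5

Check each constraint at x*: bottling 147/147 (tight); fermentation 238/251 (slack 13); hops 244/244 (tight); water 149/158 (slack 9).
Since fermentation, water are not tight, their duals are 0.
The binding rows give the dual system: 1·y_bottling + 6·y_hops = 31 and 4·y_bottling + 2·y_hops = 25.
→ y_bottling = 4 and y_hops = 4.5.
Shadow price of hops = 4.5.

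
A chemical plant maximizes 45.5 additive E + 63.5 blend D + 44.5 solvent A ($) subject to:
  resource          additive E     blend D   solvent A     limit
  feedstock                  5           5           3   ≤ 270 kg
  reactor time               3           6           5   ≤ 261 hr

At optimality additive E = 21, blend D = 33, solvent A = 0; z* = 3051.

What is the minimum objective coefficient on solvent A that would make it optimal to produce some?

Both feedstock and reactor time are binding at x*.
The binding rows give the dual system: 5·y_feedstock + 3·y_reactor time = 45.5 and 5·y_feedstock + 6·y_reactor time = 63.5.
This yields shadow prices y_feedstock = 5.5, y_reactor time = 6.
solvent A enters the basis when its profit ≥ yᵀa₃ = 5.5·3 + 6·5 = 46.5.

46.5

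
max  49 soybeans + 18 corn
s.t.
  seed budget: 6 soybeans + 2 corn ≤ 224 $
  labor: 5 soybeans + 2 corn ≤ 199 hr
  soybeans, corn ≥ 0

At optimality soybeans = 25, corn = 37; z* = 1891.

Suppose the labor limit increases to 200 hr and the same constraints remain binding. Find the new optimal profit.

1896

Both seed budget and labor are binding at x*.
The binding rows give the dual system: 6·y_seed budget + 5·y_labor = 49 and 2·y_seed budget + 2·y_labor = 18.
→ y_seed budget = 4 and y_labor = 5.
Δz = y_labor·Δb = 5 × (1) = 5, so new z* = 1891 + 5 = 1896.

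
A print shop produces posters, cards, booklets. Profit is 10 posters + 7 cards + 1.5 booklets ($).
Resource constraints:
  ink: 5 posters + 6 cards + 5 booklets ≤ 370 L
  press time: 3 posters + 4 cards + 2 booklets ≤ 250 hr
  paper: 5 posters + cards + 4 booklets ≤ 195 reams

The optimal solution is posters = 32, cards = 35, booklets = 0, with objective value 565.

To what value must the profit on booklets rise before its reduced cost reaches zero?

9

At the optimum: ink uses 370 of 370 (binding); press time uses 236 of 250 (slack = 14); paper uses 195 of 195 (binding).
By complementary slackness, y = 0 for the non-binding constraint.
From A_Bᵀ y = c: 5·y_ink + 5·y_paper = 10; 6·y_ink + 1·y_paper = 7.
This yields shadow prices y_ink = 1, y_paper = 1.
booklets enters the basis when its profit ≥ yᵀa₃ = 1·5 + 1·4 = 9.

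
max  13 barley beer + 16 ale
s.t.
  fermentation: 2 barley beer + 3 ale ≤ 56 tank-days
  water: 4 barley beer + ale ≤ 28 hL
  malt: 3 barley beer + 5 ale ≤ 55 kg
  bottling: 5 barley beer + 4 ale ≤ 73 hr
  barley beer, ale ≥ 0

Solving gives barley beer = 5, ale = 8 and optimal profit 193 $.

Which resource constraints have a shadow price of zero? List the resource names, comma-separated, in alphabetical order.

fermentation: 34/56 (slack 22)
water: 28/28 (binding)
malt: 55/55 (binding)
bottling: 57/73 (slack 16)
By complementary slackness, a constraint with positive slack has shadow price 0 → bottling, fermentation.

bottling, fermentation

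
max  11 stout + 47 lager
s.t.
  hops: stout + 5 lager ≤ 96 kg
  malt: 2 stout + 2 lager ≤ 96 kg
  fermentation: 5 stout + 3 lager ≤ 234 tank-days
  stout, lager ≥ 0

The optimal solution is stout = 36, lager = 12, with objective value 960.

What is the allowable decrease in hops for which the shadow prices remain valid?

36

Binding constraints: hops, malt. The basis is B = [[1,5],[2,2]] with det -8.
Per unit decrease in hops, x* moves by d = (0.25, -0.25).
The basis stays optimal until fermentation becomes binding; allowable decrease = 36 kg.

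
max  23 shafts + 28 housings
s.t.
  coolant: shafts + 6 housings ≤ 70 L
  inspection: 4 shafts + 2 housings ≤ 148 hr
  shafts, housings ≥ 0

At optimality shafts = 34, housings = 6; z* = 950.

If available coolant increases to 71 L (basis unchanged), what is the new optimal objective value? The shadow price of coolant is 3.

953

Δb = 1, so new z* = 950 + (3)·(1) = 950 + 3 = 953.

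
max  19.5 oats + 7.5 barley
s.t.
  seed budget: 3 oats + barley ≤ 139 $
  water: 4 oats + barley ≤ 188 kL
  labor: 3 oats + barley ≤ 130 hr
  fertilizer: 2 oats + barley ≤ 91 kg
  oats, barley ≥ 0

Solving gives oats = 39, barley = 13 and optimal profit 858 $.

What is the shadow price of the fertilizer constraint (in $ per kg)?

Check each constraint at x*: seed budget 130/139 (slack 9); water 169/188 (slack 19); labor 130/130 (tight); fertilizer 91/91 (tight).
By complementary slackness, y = 0 for the non-binding constraints.
The binding rows give the dual system: 3·y_labor + 2·y_fertilizer = 19.5 and 1·y_labor + 1·y_fertilizer = 7.5.
→ y_labor = 4.5 and y_fertilizer = 3.
Shadow price of fertilizer = 3.

3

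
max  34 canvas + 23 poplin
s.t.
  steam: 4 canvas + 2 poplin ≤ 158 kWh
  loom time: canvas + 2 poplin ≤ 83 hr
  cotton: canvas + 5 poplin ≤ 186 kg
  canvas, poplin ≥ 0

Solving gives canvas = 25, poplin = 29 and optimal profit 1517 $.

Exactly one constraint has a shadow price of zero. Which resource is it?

steam: 158/158 (binding)
loom time: 83/83 (binding)
cotton: 170/186 (slack 16)
By complementary slackness, a constraint with positive slack has shadow price 0 → cotton.

cotton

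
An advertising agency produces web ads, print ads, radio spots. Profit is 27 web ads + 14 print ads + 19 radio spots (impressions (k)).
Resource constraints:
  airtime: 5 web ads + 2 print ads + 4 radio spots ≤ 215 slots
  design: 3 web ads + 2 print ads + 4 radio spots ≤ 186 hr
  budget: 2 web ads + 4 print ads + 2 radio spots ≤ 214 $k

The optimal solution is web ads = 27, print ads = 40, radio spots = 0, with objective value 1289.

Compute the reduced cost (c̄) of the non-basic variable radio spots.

-3

At the optimum: airtime uses 215 of 215 (binding); design uses 161 of 186 (slack = 25); budget uses 214 of 214 (binding).
By complementary slackness, y = 0 for the non-binding constraint.
The binding rows give the dual system: 5·y_airtime + 2·y_budget = 27 and 2·y_airtime + 4·y_budget = 14.
Solving: y_airtime = 5, y_budget = 1.
Reduced cost of radio spots: c₃ − yᵀa₃ = 19 − (5·4 + 1·2) = 19 − 22 = -3.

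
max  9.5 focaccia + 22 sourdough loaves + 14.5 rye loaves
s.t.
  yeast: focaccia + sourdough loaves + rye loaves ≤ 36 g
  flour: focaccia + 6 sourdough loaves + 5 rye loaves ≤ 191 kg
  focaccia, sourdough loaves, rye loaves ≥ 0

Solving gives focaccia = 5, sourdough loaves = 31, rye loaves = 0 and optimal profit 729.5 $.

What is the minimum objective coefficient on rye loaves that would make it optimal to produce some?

Check each constraint at x*: yeast 36/36 (tight); flour 191/191 (tight).
From A_Bᵀ y = c: 1·y_yeast + 1·y_flour = 9.5; 1·y_yeast + 6·y_flour = 22.
This yields shadow prices y_yeast = 7, y_flour = 2.5.
rye loaves enters the basis when its profit ≥ yᵀa₃ = 7·1 + 2.5·5 = 19.5.

19.5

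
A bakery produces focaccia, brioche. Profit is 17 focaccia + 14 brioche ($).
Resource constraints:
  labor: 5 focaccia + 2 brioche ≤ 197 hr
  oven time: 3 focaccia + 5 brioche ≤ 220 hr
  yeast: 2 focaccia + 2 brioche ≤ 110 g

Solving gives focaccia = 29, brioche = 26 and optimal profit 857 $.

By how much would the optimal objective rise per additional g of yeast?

6

Check each constraint at x*: labor 197/197 (tight); oven time 217/220 (slack 3); yeast 110/110 (tight).
Since oven time is not tight, its dual is 0.
The binding rows give the dual system: 5·y_labor + 2·y_yeast = 17 and 2·y_labor + 2·y_yeast = 14.
Solving: y_labor = 1, y_yeast = 6.
Shadow price of yeast = 6.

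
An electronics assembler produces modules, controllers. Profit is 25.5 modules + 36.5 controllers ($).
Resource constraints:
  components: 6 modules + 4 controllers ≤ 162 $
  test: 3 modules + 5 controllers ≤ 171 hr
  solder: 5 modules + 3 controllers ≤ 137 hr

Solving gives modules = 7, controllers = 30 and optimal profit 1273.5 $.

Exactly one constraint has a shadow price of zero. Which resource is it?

components: 162/162 (binding)
test: 171/171 (binding)
solder: 125/137 (slack 12)
By complementary slackness, a constraint with positive slack has shadow price 0 → solder.

solder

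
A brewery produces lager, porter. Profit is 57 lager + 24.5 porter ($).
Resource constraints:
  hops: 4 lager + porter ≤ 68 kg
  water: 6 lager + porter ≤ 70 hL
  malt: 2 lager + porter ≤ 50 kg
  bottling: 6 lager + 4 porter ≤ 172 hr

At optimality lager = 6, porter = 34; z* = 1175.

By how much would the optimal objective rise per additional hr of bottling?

Check each constraint at x*: hops 58/68 (slack 10); water 70/70 (tight); malt 46/50 (slack 4); bottling 172/172 (tight).
Since hops, malt are not tight, their duals are 0.
Dual feasibility on the basic columns requires 6·y_water + 6·y_bottling = 57, 1·y_water + 4·y_bottling = 24.5.
This yields shadow prices y_water = 4.5, y_bottling = 5.
Shadow price of bottling = 5.

5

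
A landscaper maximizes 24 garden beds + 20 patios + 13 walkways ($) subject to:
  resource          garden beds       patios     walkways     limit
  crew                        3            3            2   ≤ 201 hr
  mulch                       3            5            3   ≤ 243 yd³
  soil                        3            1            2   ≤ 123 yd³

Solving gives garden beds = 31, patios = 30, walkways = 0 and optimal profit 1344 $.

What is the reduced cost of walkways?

At the optimum: crew uses 183 of 201 (slack = 18); mulch uses 243 of 243 (binding); soil uses 123 of 123 (binding).
Since crew is not tight, its dual is 0.
Dual feasibility on the basic columns requires 3·y_mulch + 3·y_soil = 24, 5·y_mulch + 1·y_soil = 20.
→ y_mulch = 3 and y_soil = 5.
Reduced cost of walkways: c₃ − yᵀa₃ = 13 − (3·3 + 5·2) = 13 − 19 = -6.

-6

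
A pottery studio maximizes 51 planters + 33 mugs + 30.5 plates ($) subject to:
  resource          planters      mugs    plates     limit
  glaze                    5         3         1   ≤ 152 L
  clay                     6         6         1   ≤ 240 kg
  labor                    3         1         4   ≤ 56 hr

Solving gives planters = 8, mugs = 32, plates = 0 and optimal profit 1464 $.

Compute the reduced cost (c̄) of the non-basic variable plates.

At the optimum: glaze uses 136 of 152 (slack = 16); clay uses 240 of 240 (binding); labor uses 56 of 56 (binding).
Slack constraints have shadow price 0 (complementary slackness).
The binding rows give the dual system: 6·y_clay + 3·y_labor = 51 and 6·y_clay + 1·y_labor = 33.
Solving: y_clay = 4, y_labor = 9.
Reduced cost of plates: c₃ − yᵀa₃ = 30.5 − (4·1 + 9·4) = 30.5 − 40 = -9.5.

-9.5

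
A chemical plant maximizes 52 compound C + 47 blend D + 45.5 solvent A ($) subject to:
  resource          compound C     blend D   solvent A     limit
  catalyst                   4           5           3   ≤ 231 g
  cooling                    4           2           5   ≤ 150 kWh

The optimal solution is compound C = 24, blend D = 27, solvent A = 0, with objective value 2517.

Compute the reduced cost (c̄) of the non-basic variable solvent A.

-5.5

At the optimum: catalyst uses 231 of 231 (binding); cooling uses 150 of 150 (binding).
The binding rows give the dual system: 4·y_catalyst + 4·y_cooling = 52 and 5·y_catalyst + 2·y_cooling = 47.
→ y_catalyst = 7 and y_cooling = 6.
Reduced cost of solvent A: c₃ − yᵀa₃ = 45.5 − (7·3 + 6·5) = 45.5 − 51 = -5.5.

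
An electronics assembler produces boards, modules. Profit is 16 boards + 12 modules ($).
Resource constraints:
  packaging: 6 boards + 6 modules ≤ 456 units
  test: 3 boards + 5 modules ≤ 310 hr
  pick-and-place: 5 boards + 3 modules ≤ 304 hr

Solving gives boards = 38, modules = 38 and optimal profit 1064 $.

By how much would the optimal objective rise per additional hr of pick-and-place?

2

Check each constraint at x*: packaging 456/456 (tight); test 304/310 (slack 6); pick-and-place 304/304 (tight).
Since test is not tight, its dual is 0.
Dual feasibility on the basic columns requires 6·y_packaging + 5·y_pick-and-place = 16, 6·y_packaging + 3·y_pick-and-place = 12.
→ y_packaging = 1 and y_pick-and-place = 2.
Shadow price of pick-and-place = 2.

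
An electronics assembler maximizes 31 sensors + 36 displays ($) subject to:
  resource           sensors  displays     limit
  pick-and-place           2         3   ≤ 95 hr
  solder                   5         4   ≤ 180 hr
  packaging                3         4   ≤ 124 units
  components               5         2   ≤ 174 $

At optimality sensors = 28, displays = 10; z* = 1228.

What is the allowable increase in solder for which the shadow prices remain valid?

8

Binding constraints: solder, packaging. The basis is B = [[5,4],[3,4]] with det 8.
Per unit increase in solder, x* moves by d = (0.5, -0.375).
The basis stays optimal until components becomes binding; allowable increase = 8 hr.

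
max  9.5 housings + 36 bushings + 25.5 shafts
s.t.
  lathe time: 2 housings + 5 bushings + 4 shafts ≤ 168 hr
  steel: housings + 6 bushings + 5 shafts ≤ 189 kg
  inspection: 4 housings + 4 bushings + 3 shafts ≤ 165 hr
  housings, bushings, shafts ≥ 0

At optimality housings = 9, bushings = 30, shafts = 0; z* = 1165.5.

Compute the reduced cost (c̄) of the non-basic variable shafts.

At the optimum: lathe time uses 168 of 168 (binding); steel uses 189 of 189 (binding); inspection uses 156 of 165 (slack = 9).
Since inspection is not tight, its dual is 0.
From A_Bᵀ y = c: 2·y_lathe time + 1·y_steel = 9.5; 5·y_lathe time + 6·y_steel = 36.
Solving: y_lathe time = 3, y_steel = 3.5.
Reduced cost of shafts: c₃ − yᵀa₃ = 25.5 − (3·4 + 3.5·5) = 25.5 − 29.5 = -4.

-4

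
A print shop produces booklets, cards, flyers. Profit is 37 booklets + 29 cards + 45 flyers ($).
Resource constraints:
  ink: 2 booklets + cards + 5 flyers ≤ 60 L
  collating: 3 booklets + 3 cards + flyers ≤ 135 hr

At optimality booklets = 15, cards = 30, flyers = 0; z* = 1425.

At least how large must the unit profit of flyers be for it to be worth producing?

47

At the optimum: ink uses 60 of 60 (binding); collating uses 135 of 135 (binding).
Dual feasibility on the basic columns requires 2·y_ink + 3·y_collating = 37, 1·y_ink + 3·y_collating = 29.
→ y_ink = 8 and y_collating = 7.
flyers enters the basis when its profit ≥ yᵀa₃ = 8·5 + 7·1 = 47.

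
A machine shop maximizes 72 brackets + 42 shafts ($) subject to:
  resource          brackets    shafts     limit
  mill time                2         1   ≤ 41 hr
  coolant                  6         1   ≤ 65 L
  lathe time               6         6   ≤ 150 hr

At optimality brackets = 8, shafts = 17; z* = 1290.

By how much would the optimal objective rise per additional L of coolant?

Binding: coolant and lathe time. Non-binding: mill time (8 unused).
Since mill time is not tight, its dual is 0.
From A_Bᵀ y = c: 6·y_coolant + 6·y_lathe time = 72; 1·y_coolant + 6·y_lathe time = 42.
This yields shadow prices y_coolant = 6, y_lathe time = 6.
Shadow price of coolant = 6.

6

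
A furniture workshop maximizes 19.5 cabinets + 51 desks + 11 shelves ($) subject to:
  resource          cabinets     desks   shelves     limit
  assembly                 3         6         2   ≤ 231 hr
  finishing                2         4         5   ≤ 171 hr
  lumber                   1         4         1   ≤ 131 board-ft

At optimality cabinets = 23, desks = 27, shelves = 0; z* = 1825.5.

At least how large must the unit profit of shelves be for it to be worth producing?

15

Check each constraint at x*: assembly 231/231 (tight); finishing 154/171 (slack 17); lumber 131/131 (tight).
Since finishing is not tight, its dual is 0.
From A_Bᵀ y = c: 3·y_assembly + 1·y_lumber = 19.5; 6·y_assembly + 4·y_lumber = 51.
→ y_assembly = 4.5 and y_lumber = 6.
shelves enters the basis when its profit ≥ yᵀa₃ = 4.5·2 + 6·1 = 15.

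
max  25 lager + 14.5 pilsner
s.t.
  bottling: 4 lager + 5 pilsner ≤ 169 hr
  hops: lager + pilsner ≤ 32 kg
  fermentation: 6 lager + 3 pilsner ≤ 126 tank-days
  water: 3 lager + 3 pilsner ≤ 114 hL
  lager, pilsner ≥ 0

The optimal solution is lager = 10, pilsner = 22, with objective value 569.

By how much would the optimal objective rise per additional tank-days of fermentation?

3.5

At the optimum: bottling uses 150 of 169 (slack = 19); hops uses 32 of 32 (binding); fermentation uses 126 of 126 (binding); water uses 96 of 114 (slack = 18).
Slack constraints have shadow price 0 (complementary slackness).
Dual feasibility on the basic columns requires 1·y_hops + 6·y_fermentation = 25, 1·y_hops + 3·y_fermentation = 14.5.
Solving: y_hops = 4, y_fermentation = 3.5.
Shadow price of fermentation = 3.5.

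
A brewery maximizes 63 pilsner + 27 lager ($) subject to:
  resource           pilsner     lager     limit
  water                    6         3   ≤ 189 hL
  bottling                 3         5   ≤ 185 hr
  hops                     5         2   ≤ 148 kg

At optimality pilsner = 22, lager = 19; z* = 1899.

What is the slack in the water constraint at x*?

0

water used = 6·22 + 3·19 = 189; slack = 189 − 189 = 0.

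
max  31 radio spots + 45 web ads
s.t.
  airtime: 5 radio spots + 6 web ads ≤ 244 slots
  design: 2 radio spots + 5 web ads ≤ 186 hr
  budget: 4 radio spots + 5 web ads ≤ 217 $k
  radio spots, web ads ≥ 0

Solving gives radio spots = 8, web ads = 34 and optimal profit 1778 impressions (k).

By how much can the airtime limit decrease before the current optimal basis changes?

Binding constraints: airtime, design. The basis is B = [[5,6],[2,5]] with det 13.
Per unit decrease in airtime, x* moves by d = (-0.3846, 0.1538).
The basis stays optimal until radio spots reaches 0; allowable decrease = 20.8 slots.

20.8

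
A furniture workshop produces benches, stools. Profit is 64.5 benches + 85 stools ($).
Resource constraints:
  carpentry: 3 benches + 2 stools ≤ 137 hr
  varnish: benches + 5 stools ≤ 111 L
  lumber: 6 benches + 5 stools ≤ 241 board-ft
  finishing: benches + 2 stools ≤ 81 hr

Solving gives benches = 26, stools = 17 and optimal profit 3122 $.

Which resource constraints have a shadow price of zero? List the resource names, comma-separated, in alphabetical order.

carpentry, finishing

carpentry: 112/137 (slack 25)
varnish: 111/111 (binding)
lumber: 241/241 (binding)
finishing: 60/81 (slack 21)
By complementary slackness, a constraint with positive slack has shadow price 0 → carpentry, finishing.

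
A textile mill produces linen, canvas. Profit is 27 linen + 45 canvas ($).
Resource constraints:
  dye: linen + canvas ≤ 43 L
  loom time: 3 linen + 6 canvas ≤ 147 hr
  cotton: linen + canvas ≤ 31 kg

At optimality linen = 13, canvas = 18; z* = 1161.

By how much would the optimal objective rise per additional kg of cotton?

At the optimum: dye uses 31 of 43 (slack = 12); loom time uses 147 of 147 (binding); cotton uses 31 of 31 (binding).
Since dye is not tight, its dual is 0.
Dual feasibility on the basic columns requires 3·y_loom time + 1·y_cotton = 27, 6·y_loom time + 1·y_cotton = 45.
Solving: y_loom time = 6, y_cotton = 9.
Shadow price of cotton = 9.

9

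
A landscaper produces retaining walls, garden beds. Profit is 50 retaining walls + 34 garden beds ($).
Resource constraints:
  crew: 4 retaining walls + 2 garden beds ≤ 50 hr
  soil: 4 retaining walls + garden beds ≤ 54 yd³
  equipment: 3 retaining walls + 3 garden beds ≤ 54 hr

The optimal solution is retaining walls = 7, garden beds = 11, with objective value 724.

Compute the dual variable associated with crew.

At the optimum: crew uses 50 of 50 (binding); soil uses 39 of 54 (slack = 15); equipment uses 54 of 54 (binding).
Slack constraints have shadow price 0 (complementary slackness).
The binding rows give the dual system: 4·y_crew + 3·y_equipment = 50 and 2·y_crew + 3·y_equipment = 34.
Solving: y_crew = 8, y_equipment = 6.
Shadow price of crew = 8.

8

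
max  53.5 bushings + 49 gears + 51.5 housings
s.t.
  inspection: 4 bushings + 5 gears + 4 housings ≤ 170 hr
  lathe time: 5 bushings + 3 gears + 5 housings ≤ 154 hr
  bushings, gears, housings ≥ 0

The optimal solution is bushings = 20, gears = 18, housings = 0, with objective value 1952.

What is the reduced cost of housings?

-2

Both inspection and lathe time are binding at x*.
Dual feasibility on the basic columns requires 4·y_inspection + 5·y_lathe time = 53.5, 5·y_inspection + 3·y_lathe time = 49.
Solving: y_inspection = 6.5, y_lathe time = 5.5.
Reduced cost of housings: c₃ − yᵀa₃ = 51.5 − (6.5·4 + 5.5·5) = 51.5 − 53.5 = -2.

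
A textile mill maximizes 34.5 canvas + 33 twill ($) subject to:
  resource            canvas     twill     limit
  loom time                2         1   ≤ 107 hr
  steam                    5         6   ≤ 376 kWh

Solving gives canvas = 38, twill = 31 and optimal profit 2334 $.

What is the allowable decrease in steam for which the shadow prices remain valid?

Binding constraints: loom time, steam. The basis is B = [[2,1],[5,6]] with det 7.
Per unit decrease in steam, x* moves by d = (0.1429, -0.2857).
The basis stays optimal until twill reaches 0; allowable decrease = 108.5 kWh.

108.5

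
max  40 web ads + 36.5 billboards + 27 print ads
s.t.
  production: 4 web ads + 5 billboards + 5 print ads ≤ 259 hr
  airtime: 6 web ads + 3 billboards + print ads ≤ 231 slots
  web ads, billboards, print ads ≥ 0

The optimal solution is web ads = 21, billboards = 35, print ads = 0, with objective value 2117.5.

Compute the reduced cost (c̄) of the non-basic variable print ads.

-3.5

Check each constraint at x*: production 259/259 (tight); airtime 231/231 (tight).
From A_Bᵀ y = c: 4·y_production + 6·y_airtime = 40; 5·y_production + 3·y_airtime = 36.5.
→ y_production = 5.5 and y_airtime = 3.
Reduced cost of print ads: c₃ − yᵀa₃ = 27 − (5.5·5 + 3·1) = 27 − 30.5 = -3.5.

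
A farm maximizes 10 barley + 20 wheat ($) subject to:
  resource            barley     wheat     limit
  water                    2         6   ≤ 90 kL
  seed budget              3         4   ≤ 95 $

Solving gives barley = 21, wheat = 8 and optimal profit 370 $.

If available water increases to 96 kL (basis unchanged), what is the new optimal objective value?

Check each constraint at x*: water 90/90 (tight); seed budget 95/95 (tight).
The binding rows give the dual system: 2·y_water + 3·y_seed budget = 10 and 6·y_water + 4·y_seed budget = 20.
Solving: y_water = 2, y_seed budget = 2.
Δz = y_water·Δb = 2 × (6) = 12, so new z* = 370 + 12 = 382.

382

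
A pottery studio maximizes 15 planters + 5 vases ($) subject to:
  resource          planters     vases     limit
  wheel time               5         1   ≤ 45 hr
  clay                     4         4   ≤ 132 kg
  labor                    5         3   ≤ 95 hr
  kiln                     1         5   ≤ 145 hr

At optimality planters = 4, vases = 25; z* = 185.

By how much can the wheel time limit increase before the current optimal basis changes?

Binding constraints: wheel time, labor. The basis is B = [[5,1],[5,3]] with det 10.
Per unit increase in wheel time, x* moves by d = (0.3, -0.5).
The basis stays optimal until vases reaches 0; allowable increase = 50 hr.

50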